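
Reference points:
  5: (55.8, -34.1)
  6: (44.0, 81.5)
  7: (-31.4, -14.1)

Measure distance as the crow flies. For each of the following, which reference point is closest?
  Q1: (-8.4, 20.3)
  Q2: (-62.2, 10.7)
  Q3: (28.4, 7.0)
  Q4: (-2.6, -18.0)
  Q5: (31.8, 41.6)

Q1 at (-8.4, 20.3):
  5: √((64.2)² + (-54.4)²) = √(4121.640 + 2959.360) = 84.1
  6: √((52.4)² + (61.2)²) = √(2745.760 + 3745.440) = 80.6
  7: √((-23.0)² + (-34.4)²) = √(529.000 + 1183.360) = 41.4
  → nearest: 7 (41.4)
Q2 at (-62.2, 10.7):
  5: √((118.0)² + (-44.8)²) = √(13924.000 + 2007.040) = 126.2
  6: √((106.2)² + (70.8)²) = √(11278.440 + 5012.640) = 127.6
  7: √((30.8)² + (-24.8)²) = √(948.640 + 615.040) = 39.5
  → nearest: 7 (39.5)
Q3 at (28.4, 7.0):
  5: √((27.4)² + (-41.1)²) = √(750.760 + 1689.210) = 49.4
  6: √((15.6)² + (74.5)²) = √(243.360 + 5550.250) = 76.1
  7: √((-59.8)² + (-21.1)²) = √(3576.040 + 445.210) = 63.4
  → nearest: 5 (49.4)
Q4 at (-2.6, -18.0):
  5: √((58.4)² + (-16.1)²) = √(3410.560 + 259.210) = 60.6
  6: √((46.6)² + (99.5)²) = √(2171.560 + 9900.250) = 109.9
  7: √((-28.8)² + (3.9)²) = √(829.440 + 15.210) = 29.1
  → nearest: 7 (29.1)
Q5 at (31.8, 41.6):
  5: √((24.0)² + (-75.7)²) = √(576.000 + 5730.490) = 79.4
  6: √((12.2)² + (39.9)²) = √(148.840 + 1592.010) = 41.7
  7: √((-63.2)² + (-55.7)²) = √(3994.240 + 3102.490) = 84.2
  → nearest: 6 (41.7)

Q1→7; Q2→7; Q3→5; Q4→7; Q5→6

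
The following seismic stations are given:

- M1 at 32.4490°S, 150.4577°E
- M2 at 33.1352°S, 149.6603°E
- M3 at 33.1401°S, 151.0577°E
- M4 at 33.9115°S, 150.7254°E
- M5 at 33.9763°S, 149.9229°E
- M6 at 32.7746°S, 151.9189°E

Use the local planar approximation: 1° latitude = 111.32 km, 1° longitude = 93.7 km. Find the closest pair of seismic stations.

M4 and M5

Pairwise distances:
M1–M2: 106.8533 km
M1–M3: 95.2860 km
M1–M4: 164.7265 km
M1–M5: 177.2500 km
M1–M6: 141.6309 km
M2–M3: 130.9375 km
M2–M4: 132.0153 km
M2–M5: 96.8104 km
M2–M6: 215.4042 km
M3–M4: 91.3429 km
M3–M5: 141.3195 km
M3–M6: 90.3718 km
M4–M5: 75.5395 km
M4–M6: 168.8891 km
M5–M6: 229.9428 km
Closest pair: M4–M5 at 75.5395 km.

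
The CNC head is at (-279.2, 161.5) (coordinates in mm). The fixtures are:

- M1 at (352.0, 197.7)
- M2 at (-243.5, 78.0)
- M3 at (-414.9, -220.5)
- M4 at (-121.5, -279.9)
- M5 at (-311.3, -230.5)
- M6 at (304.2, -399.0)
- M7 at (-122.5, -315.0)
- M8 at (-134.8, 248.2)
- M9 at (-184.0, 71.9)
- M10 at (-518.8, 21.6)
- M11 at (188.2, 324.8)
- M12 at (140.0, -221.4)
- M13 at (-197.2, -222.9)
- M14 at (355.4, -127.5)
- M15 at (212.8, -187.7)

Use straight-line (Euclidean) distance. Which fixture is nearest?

Distances from (-279.2, 161.5):
M1: √((631.2)² + (36.2)²) = √(398413.440 + 1310.440) = 632.2 mm
M2: √((35.7)² + (-83.5)²) = √(1274.490 + 6972.250) = 90.8 mm
M3: √((-135.7)² + (-382.0)²) = √(18414.490 + 145924.000) = 405.4 mm
M4: √((157.7)² + (-441.4)²) = √(24869.290 + 194833.960) = 468.7 mm
M5: √((-32.1)² + (-392.0)²) = √(1030.410 + 153664.000) = 393.3 mm
M6: √((583.4)² + (-560.5)²) = √(340355.560 + 314160.250) = 809.0 mm
M7: √((156.7)² + (-476.5)²) = √(24554.890 + 227052.250) = 501.6 mm
M8: √((144.4)² + (86.7)²) = √(20851.360 + 7516.890) = 168.4 mm
M9: √((95.2)² + (-89.6)²) = √(9063.040 + 8028.160) = 130.7 mm
M10: √((-239.6)² + (-139.9)²) = √(57408.160 + 19572.010) = 277.5 mm
M11: √((467.4)² + (163.3)²) = √(218462.760 + 26666.890) = 495.1 mm
M12: √((419.2)² + (-382.9)²) = √(175728.640 + 146612.410) = 567.8 mm
M13: √((82.0)² + (-384.4)²) = √(6724.000 + 147763.360) = 393.0 mm
M14: √((634.6)² + (-289.0)²) = √(402717.160 + 83521.000) = 697.3 mm
M15: √((492.0)² + (-349.2)²) = √(242064.000 + 121940.640) = 603.3 mm
Minimum: M2 at 90.8 mm.

M2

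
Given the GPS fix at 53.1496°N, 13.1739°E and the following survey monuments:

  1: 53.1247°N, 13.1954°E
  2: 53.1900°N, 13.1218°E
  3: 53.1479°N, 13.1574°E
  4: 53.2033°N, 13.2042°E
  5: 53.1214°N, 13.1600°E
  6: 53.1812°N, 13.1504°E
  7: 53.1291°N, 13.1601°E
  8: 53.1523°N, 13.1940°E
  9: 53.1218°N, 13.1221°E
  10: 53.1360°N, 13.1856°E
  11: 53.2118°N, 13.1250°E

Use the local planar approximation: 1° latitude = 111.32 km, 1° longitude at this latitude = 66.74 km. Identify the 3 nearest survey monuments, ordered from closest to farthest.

Distances from 53.1496°N, 13.1739°E:
1: 3.1213 km
2: 5.6848 km
3: 1.1174 km
4: 6.3107 km
5: 3.2734 km
6: 3.8515 km
7: 2.4609 km
8: 1.3747 km
9: 4.6399 km
10: 1.7035 km
11: 7.6547 km
Sorted: 3 (1.1174 km) < 8 (1.3747 km) < 10 (1.7035 km) < 7 (2.4609 km) < 1 (3.1213 km) < …

3, 8, 10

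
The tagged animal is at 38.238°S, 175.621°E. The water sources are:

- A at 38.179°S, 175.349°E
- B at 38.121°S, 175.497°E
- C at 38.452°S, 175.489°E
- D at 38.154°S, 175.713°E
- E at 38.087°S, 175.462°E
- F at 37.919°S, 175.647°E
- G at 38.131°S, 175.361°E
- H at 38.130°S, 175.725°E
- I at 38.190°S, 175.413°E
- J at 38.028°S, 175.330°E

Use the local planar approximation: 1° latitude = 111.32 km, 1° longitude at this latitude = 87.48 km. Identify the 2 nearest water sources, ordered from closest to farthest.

Distances from 38.238°S, 175.621°E:
A: 24.684 km
B: 16.950 km
C: 26.474 km
D: 12.337 km
E: 21.818 km
F: 35.584 km
G: 25.675 km
H: 15.077 km
I: 18.964 km
J: 34.562 km
Sorted: D (12.337 km) < H (15.077 km) < B (16.950 km) < I (18.964 km) < …

D, H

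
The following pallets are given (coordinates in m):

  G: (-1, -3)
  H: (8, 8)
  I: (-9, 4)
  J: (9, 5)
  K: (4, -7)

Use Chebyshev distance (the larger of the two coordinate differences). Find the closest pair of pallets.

H and J

Pairwise distances:
G–H: 11 m
G–I: 8 m
G–J: 10 m
G–K: 5 m
H–I: 17 m
H–J: 3 m
H–K: 15 m
I–J: 18 m
I–K: 13 m
J–K: 12 m
Closest pair: H–J at 3 m.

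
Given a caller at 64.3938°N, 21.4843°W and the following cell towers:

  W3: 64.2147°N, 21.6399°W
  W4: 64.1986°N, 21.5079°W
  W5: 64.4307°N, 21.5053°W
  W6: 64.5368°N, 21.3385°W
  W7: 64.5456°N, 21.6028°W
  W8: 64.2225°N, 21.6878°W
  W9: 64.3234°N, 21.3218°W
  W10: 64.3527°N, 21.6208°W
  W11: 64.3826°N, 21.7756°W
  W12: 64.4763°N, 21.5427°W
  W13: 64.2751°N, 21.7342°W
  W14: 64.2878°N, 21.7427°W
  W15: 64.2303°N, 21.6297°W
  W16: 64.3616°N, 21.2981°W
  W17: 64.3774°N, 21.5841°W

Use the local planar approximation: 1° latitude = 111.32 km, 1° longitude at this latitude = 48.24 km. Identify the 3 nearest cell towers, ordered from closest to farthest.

W5, W17, W10

Distances from 64.3938°N, 21.4843°W:
W3: √((-0.1791·111.32)² + (-0.1556·48.24)²) = √(397.500397 + 56.342198) = 21.3036 km
W4: √((-0.1952·111.32)² + (-0.0236·48.24)²) = √(472.178298 + 1.296100) = 21.7595 km
W5: √((0.0369·111.32)² + (-0.0210·48.24)²) = √(16.873265 + 1.026250) = 4.2308 km
W6: √((0.1430·111.32)² + (0.1458·48.24)²) = √(253.406920 + 49.468603) = 17.4033 km
W7: √((0.1518·111.32)² + (-0.1185·48.24)²) = √(285.555111 + 32.677686) = 17.8391 km
W8: √((-0.1713·111.32)² + (-0.2035·48.24)²) = √(363.631185 + 96.370348) = 21.4476 km
W9: √((-0.0704·111.32)² + (0.1625·48.24)²) = √(61.417440 + 61.449921) = 11.0846 km
W10: √((-0.0411·111.32)² + (-0.1365·48.24)²) = √(20.932931 + 43.359064) = 8.0182 km
W11: √((-0.0112·111.32)² + (-0.2913·48.24)²) = √(1.554470 + 197.467473) = 14.1075 km
W12: √((0.0825·111.32)² + (-0.0584·48.24)²) = √(84.344019 + 7.936706) = 9.6063 km
W13: √((-0.1187·111.32)² + (-0.2499·48.24)²) = √(174.601445 + 145.327268) = 17.8866 km
W14: √((-0.1060·111.32)² + (-0.2584·48.24)²) = √(139.238112 + 155.381610) = 17.1645 km
W15: √((-0.1635·111.32)² + (-0.1454·48.24)²) = √(331.269849 + 49.197543) = 19.5056 km
W16: √((-0.0322·111.32)² + (0.1862·48.24)²) = √(12.848669 + 80.681498) = 9.6711 km
W17: √((-0.0164·111.32)² + (-0.0998·48.24)²) = √(3.332991 + 23.177985) = 5.1489 km
Sorted: W5 (4.2308 km) < W17 (5.1489 km) < W10 (8.0182 km) < W12 (9.6063 km) < W16 (9.6711 km) < …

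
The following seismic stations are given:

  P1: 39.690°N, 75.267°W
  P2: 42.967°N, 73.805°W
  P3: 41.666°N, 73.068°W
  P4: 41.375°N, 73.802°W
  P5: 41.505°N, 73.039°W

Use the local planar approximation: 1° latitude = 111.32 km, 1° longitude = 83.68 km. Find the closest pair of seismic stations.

Pairwise distances:
P1–P2: √((3.277·111.32)² + (1.462·83.68)²) = √(133075.85896 + 14967.11475) = 384.764 km
P1–P3: √((1.976·111.32)² + (2.199·83.68)²) = √(48386.06180 + 33860.53391) = 286.787 km
P1–P4: √((1.685·111.32)² + (1.465·83.68)²) = √(35184.08051 + 15028.60232) = 224.082 km
P1–P5: √((1.815·111.32)² + (2.228·83.68)²) = √(40822.50530 + 34759.51564) = 274.922 km
P2–P3: √((-1.301·111.32)² + (0.737·83.68)²) = √(20974.95262 + 3803.45532) = 157.412 km
P2–P4: √((-1.592·111.32)² + (0.003·83.68)²) = √(31407.43880 + 0.06302) = 177.222 km
P2–P5: √((-1.462·111.32)² + (0.766·83.68)²) = √(26487.51042 + 4108.66642) = 174.918 km
P3–P4: √((-0.291·111.32)² + (-0.734·83.68)²) = √(1049.37901 + 3772.55398) = 69.440 km
P3–P5: √((-0.161·111.32)² + (0.029·83.68)²) = √(321.21672 + 5.88897) = 18.086 km
P4–P5: √((0.130·111.32)² + (0.763·83.68)²) = √(209.42721 + 4076.54667) = 65.467 km
Closest pair: P3–P5 at 18.086 km.

P3 and P5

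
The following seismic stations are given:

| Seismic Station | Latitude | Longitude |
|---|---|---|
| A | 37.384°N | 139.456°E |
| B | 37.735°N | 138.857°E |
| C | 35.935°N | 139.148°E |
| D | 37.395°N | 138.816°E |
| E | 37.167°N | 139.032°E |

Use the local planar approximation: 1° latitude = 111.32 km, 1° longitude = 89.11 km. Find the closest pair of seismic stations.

D and E

Pairwise distances:
A–B: 66.150 km
A–C: 163.621 km
A–D: 57.044 km
A–E: 44.845 km
B–C: 202.047 km
B–D: 38.025 km
B–E: 65.124 km
C–D: 165.198 km
C–E: 137.535 km
D–E: 31.854 km
Closest pair: D–E at 31.854 km.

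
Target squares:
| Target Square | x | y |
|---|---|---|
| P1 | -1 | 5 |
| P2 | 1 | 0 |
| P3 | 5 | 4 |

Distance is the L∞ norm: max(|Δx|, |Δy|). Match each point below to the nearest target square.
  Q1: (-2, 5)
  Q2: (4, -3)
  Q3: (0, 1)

Q1 at (-2, 5):
  P1: 1
  P2: 5
  P3: 7
  → nearest: P1 (1)
Q2 at (4, -3):
  P1: 8
  P2: 3
  P3: 7
  → nearest: P2 (3)
Q3 at (0, 1):
  P1: 4
  P2: 1
  P3: 5
  → nearest: P2 (1)

Q1→P1; Q2→P2; Q3→P2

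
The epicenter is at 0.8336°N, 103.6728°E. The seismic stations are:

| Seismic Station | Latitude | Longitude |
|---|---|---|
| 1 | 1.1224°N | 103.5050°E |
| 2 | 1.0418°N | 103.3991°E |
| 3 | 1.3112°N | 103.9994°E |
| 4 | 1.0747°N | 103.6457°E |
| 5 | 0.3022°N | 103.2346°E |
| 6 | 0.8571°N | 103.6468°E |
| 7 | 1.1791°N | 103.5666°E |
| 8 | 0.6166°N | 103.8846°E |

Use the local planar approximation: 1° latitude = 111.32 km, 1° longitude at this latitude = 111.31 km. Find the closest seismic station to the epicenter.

Distances from 0.8336°N, 103.6728°E:
1: √((0.2888·111.32)² + (-0.1678·111.31)²) = √(1033.572089 + 348.860885) = 37.1811 km
2: √((0.2082·111.32)² + (-0.2737·111.31)²) = √(537.165171 + 928.149554) = 38.2794 km
3: √((0.4776·111.32)² + (0.3266·111.31)²) = √(2826.669492 + 1321.602119) = 64.4071 km
4: √((0.2411·111.32)² + (-0.0271·111.31)²) = √(720.345448 + 9.099278) = 27.0082 km
5: √((-0.5314·111.32)² + (-0.4382·111.31)²) = √(3499.367028 + 2379.102273) = 76.6712 km
6: √((0.0235·111.32)² + (-0.0260·111.31)²) = √(6.843561 + 8.375583) = 3.9012 km
7: √((0.3455·111.32)² + (-0.1062·111.31)²) = √(1479.253136 + 139.738925) = 40.2367 km
8: √((-0.2170·111.32)² + (0.2118·111.31)²) = √(583.533593 + 555.802220) = 33.7540 km
Minimum: 6 at 3.9012 km.

6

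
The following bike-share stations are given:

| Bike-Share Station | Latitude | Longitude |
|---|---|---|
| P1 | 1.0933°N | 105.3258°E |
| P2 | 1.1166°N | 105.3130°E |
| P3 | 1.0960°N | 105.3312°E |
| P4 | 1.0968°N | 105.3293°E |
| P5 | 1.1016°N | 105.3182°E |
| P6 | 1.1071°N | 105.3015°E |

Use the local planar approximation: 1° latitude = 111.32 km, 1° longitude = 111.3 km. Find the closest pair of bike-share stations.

Pairwise distances:
P3–P4: 0.2295 km
P1–P4: 0.5510 km
P1–P3: 0.6720 km
P1–P5: 1.2527 km
P4–P5: 1.3460 km
P3–P5: 1.5755 km
P2–P6: 1.6603 km
P2–P5: 1.7673 km
P5–P6: 1.9570 km
P2–P4: 2.8547 km
P1–P2: 2.9593 km
P2–P3: 3.0597 km
P1–P6: 3.1104 km
P4–P6: 3.2998 km
P3–P6: 3.5290 km
Closest pair: P3–P4 at 0.2295 km.

P3 and P4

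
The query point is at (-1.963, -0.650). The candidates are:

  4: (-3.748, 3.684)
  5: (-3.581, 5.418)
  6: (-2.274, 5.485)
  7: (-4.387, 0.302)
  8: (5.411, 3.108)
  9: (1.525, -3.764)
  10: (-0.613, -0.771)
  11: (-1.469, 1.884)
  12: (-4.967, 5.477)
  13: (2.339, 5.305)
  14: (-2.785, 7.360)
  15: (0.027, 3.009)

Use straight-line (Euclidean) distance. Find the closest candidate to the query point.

10

Distances from (-1.963, -0.650):
4: √((-1.785)² + (4.334)²) = √(3.18623 + 18.78356) = 4.687
5: √((-1.618)² + (6.068)²) = √(2.61792 + 36.82062) = 6.280
6: √((-0.311)² + (6.135)²) = √(0.09672 + 37.63823) = 6.143
7: √((-2.424)² + (0.952)²) = √(5.87578 + 0.90630) = 2.604
8: √((7.374)² + (3.758)²) = √(54.37588 + 14.12256) = 8.276
9: √((3.488)² + (-3.114)²) = √(12.16614 + 9.69700) = 4.676
10: √((1.350)² + (-0.121)²) = √(1.82250 + 0.01464) = 1.355
11: √((0.494)² + (2.534)²) = √(0.24404 + 6.42116) = 2.582
12: √((-3.004)² + (6.127)²) = √(9.02402 + 37.54013) = 6.824
13: √((4.302)² + (5.955)²) = √(18.50720 + 35.46203) = 7.346
14: √((-0.822)² + (8.010)²) = √(0.67568 + 64.16010) = 8.052
15: √((1.990)² + (3.659)²) = √(3.96010 + 13.38828) = 4.165
Minimum: 10 at 1.355.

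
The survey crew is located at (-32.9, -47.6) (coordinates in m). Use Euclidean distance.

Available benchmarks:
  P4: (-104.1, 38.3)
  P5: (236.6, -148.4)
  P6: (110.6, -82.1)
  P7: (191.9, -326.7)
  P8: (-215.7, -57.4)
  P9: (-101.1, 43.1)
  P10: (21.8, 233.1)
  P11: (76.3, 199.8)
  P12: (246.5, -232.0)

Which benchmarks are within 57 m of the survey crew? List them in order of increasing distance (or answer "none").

Distances from (-32.9, -47.6):
P4: √((-71.2)² + (85.9)²) = √(5069.440 + 7378.810) = 111.6 m
P5: √((269.5)² + (-100.8)²) = √(72630.250 + 10160.640) = 287.7 m
P6: √((143.5)² + (-34.5)²) = √(20592.250 + 1190.250) = 147.6 m
P7: √((224.8)² + (-279.1)²) = √(50535.040 + 77896.810) = 358.4 m
P8: √((-182.8)² + (-9.8)²) = √(33415.840 + 96.040) = 183.1 m
P9: √((-68.2)² + (90.7)²) = √(4651.240 + 8226.490) = 113.5 m
P10: √((54.7)² + (280.7)²) = √(2992.090 + 78792.490) = 286.0 m
P11: √((109.2)² + (247.4)²) = √(11924.640 + 61206.760) = 270.4 m
P12: √((279.4)² + (-184.4)²) = √(78064.360 + 34003.360) = 334.8 m
Threshold 57 m: none within range.

none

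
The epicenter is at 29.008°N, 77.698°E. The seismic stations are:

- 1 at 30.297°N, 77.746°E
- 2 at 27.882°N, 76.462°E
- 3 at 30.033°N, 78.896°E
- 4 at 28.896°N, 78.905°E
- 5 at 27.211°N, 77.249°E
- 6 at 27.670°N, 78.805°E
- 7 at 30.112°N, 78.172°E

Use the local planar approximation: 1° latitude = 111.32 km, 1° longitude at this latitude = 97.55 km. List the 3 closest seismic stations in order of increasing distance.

Distances from 29.008°N, 77.698°E:
1: √((1.289·111.32)² + (0.048·97.55)²) = √(20589.80483 + 21.92487) = 143.568 km
2: √((-1.126·111.32)² + (-1.236·97.55)²) = √(15711.69994 + 14537.55896) = 173.923 km
3: √((1.025·111.32)² + (1.198·97.55)²) = √(13019.49461 + 13657.40485) = 163.331 km
4: √((-0.112·111.32)² + (1.207·97.55)²) = √(155.44703 + 13863.37873) = 118.401 km
5: √((-1.797·111.32)² + (-0.449·97.55)²) = √(40016.81777 + 1918.43562) = 204.781 km
6: √((-1.338·111.32)² + (1.107·97.55)²) = √(22184.95858 + 11661.37575) = 183.974 km
7: √((1.104·111.32)² + (0.474·97.55)²) = √(15103.74143 + 2138.01738) = 131.308 km
Sorted: 4 (118.401 km) < 7 (131.308 km) < 1 (143.568 km) < 3 (163.331 km) < 2 (173.923 km) < …

4, 7, 1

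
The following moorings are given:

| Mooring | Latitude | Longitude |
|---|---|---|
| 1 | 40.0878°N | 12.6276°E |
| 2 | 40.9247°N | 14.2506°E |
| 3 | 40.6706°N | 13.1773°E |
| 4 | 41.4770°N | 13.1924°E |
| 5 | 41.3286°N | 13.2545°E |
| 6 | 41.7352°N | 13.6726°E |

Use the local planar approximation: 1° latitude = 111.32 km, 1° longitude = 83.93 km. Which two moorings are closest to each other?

Pairwise distances:
1–2: √((0.8369·111.32)² + (1.6230·83.93)²) = √(8679.476488 + 18555.449774) = 165.0301 km
1–3: √((0.5828·111.32)² + (0.5497·83.93)²) = √(4209.063536 + 2128.560115) = 79.6092 km
1–4: √((1.3892·111.32)² + (0.5648·83.93)²) = √(23915.306137 + 2247.107361) = 161.7480 km
1–5: √((1.2408·111.32)² + (0.6269·83.93)²) = √(19078.752096 + 2768.413675) = 147.8079 km
1–6: √((1.6474·111.32)² + (1.0450·83.93)²) = √(33631.366873 + 7692.491537) = 203.2827 km
2–3: √((-0.2541·111.32)² + (-1.0733·83.93)²) = √(800.121104 + 8114.779155) = 94.4187 km
2–4: √((0.5523·111.32)² + (-1.0582·83.93)²) = √(3780.040751 + 7888.055554) = 108.0190 km
2–5: √((0.4039·111.32)² + (-0.9961·83.93)²) = √(2021.594753 + 6989.406933) = 94.9263 km
2–6: √((0.8105·111.32)² + (-0.5780·83.93)²) = √(8140.525362 + 2353.369513) = 102.4397 km
3–4: √((0.8064·111.32)² + (0.0151·83.93)²) = √(8058.374256 + 1.606158) = 89.7774 km
3–5: √((0.6580·111.32)² + (0.0772·83.93)²) = √(5365.351542 + 41.982573) = 73.5346 km
3–6: √((1.0646·111.32)² + (0.4953·83.93)²) = √(14044.921591 + 1728.108881) = 125.5907 km
4–5: √((-0.1484·111.32)² + (0.0621·83.93)²) = √(272.906700 + 27.165496) = 17.3226 km
4–6: √((0.2582·111.32)² + (0.4802·83.93)²) = √(826.149931 + 1624.346802) = 49.5025 km
5–6: √((0.4066·111.32)² + (0.4181·83.93)²) = √(2048.713098 + 1231.387615) = 57.2722 km
Closest pair: 4–5 at 17.3226 km.

4 and 5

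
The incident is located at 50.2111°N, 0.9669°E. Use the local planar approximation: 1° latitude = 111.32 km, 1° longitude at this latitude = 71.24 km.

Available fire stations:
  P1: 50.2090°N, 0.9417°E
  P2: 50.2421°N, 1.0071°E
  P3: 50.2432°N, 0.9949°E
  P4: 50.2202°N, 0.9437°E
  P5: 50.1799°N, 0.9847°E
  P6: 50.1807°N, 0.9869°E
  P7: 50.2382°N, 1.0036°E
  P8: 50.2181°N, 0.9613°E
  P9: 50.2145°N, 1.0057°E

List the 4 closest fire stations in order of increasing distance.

P8, P1, P4, P9

Distances from 50.2111°N, 0.9669°E:
P1: 1.8104 km
P2: 4.4845 km
P3: 4.0924 km
P4: 1.9385 km
P5: 3.6974 km
P6: 3.6718 km
P7: 3.9921 km
P8: 0.8754 km
P9: 2.7899 km
Sorted: P8 (0.8754 km) < P1 (1.8104 km) < P4 (1.9385 km) < P9 (2.7899 km) < P6 (3.6718 km) < P5 (3.6974 km) < …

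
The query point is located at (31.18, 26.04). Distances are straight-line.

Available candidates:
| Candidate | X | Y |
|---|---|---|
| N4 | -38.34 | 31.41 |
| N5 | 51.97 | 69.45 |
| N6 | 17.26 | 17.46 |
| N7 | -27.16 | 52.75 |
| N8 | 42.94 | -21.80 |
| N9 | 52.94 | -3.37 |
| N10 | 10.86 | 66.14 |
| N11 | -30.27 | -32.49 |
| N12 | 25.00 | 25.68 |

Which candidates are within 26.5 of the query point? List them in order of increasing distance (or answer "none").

N12, N6

Distances from (31.18, 26.04):
N4: √((-69.52)² + (5.37)²) = √(4833.0304 + 28.8369) = 69.73
N5: √((20.79)² + (43.41)²) = √(432.2241 + 1884.4281) = 48.13
N6: √((-13.92)² + (-8.58)²) = √(193.7664 + 73.6164) = 16.35
N7: √((-58.34)² + (26.71)²) = √(3403.5556 + 713.4241) = 64.16
N8: √((11.76)² + (-47.84)²) = √(138.2976 + 2288.6656) = 49.26
N9: √((21.76)² + (-29.41)²) = √(473.4976 + 864.9481) = 36.58
N10: √((-20.32)² + (40.10)²) = √(412.9024 + 1608.0100) = 44.95
N11: √((-61.45)² + (-58.53)²) = √(3776.1025 + 3425.7609) = 84.86
N12: √((-6.18)² + (-0.36)²) = √(38.1924 + 0.1296) = 6.19
Threshold 26.5: N12 (6.19), N6 (16.35) are within range.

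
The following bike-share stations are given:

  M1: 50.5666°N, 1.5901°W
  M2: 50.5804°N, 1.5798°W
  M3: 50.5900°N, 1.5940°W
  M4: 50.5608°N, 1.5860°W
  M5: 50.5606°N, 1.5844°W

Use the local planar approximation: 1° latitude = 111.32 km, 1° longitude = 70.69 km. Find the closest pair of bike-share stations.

M4 and M5

Pairwise distances:
M1–M2: √((0.0138·111.32)² + (0.0103·70.69)²) = √(2.359960 + 0.530140) = 1.7000 km
M1–M3: √((0.0234·111.32)² + (-0.0039·70.69)²) = √(6.785441 + 0.076006) = 2.6194 km
M1–M4: √((-0.0058·111.32)² + (0.0041·70.69)²) = √(0.416872 + 0.084001) = 0.7077 km
M1–M5: √((-0.0060·111.32)² + (0.0057·70.69)²) = √(0.446117 + 0.162355) = 0.7800 km
M2–M3: √((0.0096·111.32)² + (-0.0142·70.69)²) = √(1.142060 + 1.007610) = 1.4662 km
M2–M4: √((-0.0196·111.32)² + (-0.0062·70.69)²) = √(4.760565 + 0.192088) = 2.2255 km
M2–M5: √((-0.0198·111.32)² + (-0.0046·70.69)²) = √(4.858216 + 0.105738) = 2.2280 km
M3–M4: √((-0.0292·111.32)² + (0.0080·70.69)²) = √(10.566036 + 0.319813) = 3.2994 km
M3–M5: √((-0.0294·111.32)² + (0.0096·70.69)²) = √(10.711272 + 0.460531) = 3.3424 km
M4–M5: √((-0.0002·111.32)² + (0.0016·70.69)²) = √(0.000496 + 0.012793) = 0.1153 km
Closest pair: M4–M5 at 0.1153 km.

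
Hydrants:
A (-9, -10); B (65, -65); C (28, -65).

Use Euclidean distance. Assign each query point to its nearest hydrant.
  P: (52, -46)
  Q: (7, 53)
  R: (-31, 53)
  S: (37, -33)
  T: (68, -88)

P at (52, -46):
  A: 70.8
  B: 23.0
  C: 30.6
  → nearest: B (23.0)
Q at (7, 53):
  A: 65.0
  B: 131.5
  C: 119.9
  → nearest: A (65.0)
R at (-31, 53):
  A: 66.7
  B: 152.1
  C: 131.9
  → nearest: A (66.7)
S at (37, -33):
  A: 51.4
  B: 42.5
  C: 33.2
  → nearest: C (33.2)
T at (68, -88):
  A: 109.6
  B: 23.2
  C: 46.1
  → nearest: B (23.2)

P→B; Q→A; R→A; S→C; T→B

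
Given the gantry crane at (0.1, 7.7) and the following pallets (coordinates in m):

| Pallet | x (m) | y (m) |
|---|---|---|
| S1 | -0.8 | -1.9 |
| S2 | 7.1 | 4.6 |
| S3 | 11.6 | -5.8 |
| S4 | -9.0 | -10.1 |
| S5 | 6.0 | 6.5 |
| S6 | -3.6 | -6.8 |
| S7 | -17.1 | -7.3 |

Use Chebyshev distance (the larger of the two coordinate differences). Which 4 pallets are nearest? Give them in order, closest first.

S5, S2, S1, S3

Distances from (0.1, 7.7):
S1: max(|-0.9|, |-9.6|) = 9.6 m
S2: max(|7.0|, |-3.1|) = 7.0 m
S3: max(|11.5|, |-13.5|) = 13.5 m
S4: max(|-9.1|, |-17.8|) = 17.8 m
S5: max(|5.9|, |-1.2|) = 5.9 m
S6: max(|-3.7|, |-14.5|) = 14.5 m
S7: max(|-17.2|, |-15.0|) = 17.2 m
Sorted: S5 (5.9 m) < S2 (7.0 m) < S1 (9.6 m) < S3 (13.5 m) < S6 (14.5 m) < S7 (17.2 m) < …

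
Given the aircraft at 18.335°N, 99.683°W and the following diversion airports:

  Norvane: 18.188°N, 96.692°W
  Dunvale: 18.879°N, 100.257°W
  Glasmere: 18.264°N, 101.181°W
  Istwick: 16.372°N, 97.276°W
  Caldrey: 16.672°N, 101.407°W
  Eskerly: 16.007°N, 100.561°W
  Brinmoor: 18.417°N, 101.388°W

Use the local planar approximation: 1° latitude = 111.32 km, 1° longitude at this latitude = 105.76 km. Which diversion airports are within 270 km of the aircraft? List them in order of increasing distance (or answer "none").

Dunvale, Glasmere, Brinmoor, Caldrey

Distances from 18.335°N, 99.683°W:
Norvane: √((-0.147·111.32)² + (2.991·105.76)²) = √(267.78181 + 100063.50481) = 316.751 km
Dunvale: √((0.544·111.32)² + (-0.574·105.76)²) = √(3667.28105 + 3685.24757) = 85.747 km
Glasmere: √((-0.071·111.32)² + (-1.498·105.76)²) = √(62.46879 + 25099.58328) = 158.626 km
Istwick: √((-1.963·111.32)² + (2.407·105.76)²) = √(47751.49737 + 64802.99302) = 335.491 km
Caldrey: √((-1.663·111.32)² + (-1.724·105.76)²) = √(34271.32487 + 33244.31642) = 259.838 km
Eskerly: √((-2.328·111.32)² + (-0.878·105.76)²) = √(67160.25668 + 8622.47445) = 275.287 km
Brinmoor: √((0.082·111.32)² + (-1.705·105.76)²) = √(83.32477 + 32515.59091) = 180.552 km
Threshold 270 km: Dunvale (85.747 km), Glasmere (158.626 km), Brinmoor (180.552 km), Caldrey (259.838 km) are within range.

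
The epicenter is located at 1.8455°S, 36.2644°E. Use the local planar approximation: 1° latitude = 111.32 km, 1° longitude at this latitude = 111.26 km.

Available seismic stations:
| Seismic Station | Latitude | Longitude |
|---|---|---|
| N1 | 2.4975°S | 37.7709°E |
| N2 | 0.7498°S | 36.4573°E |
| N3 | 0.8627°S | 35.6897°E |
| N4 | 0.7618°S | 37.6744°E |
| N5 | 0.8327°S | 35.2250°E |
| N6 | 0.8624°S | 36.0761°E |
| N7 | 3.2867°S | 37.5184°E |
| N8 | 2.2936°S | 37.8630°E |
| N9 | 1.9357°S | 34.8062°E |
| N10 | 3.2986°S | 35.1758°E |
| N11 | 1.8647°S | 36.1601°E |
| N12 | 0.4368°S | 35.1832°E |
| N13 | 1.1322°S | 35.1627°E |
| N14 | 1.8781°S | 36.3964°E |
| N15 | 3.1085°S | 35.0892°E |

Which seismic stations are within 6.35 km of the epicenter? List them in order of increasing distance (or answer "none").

Distances from 1.8455°S, 36.2644°E:
N1: √((-0.6520·111.32)² + (1.5065·111.26)²) = √(5267.949303 + 28094.181462) = 182.6530 km
N2: √((1.0957·111.32)² + (0.1929·111.26)²) = √(14877.491768 + 460.619762) = 123.8471 km
N3: √((0.9828·111.32)² + (-0.5747·111.26)²) = √(11969.518793 + 4088.467083) = 126.7201 km
N4: √((1.0837·111.32)² + (1.4100·111.26)²) = √(14553.402546 + 24610.267628) = 197.8981 km
N5: √((1.0128·111.32)² + (-1.0394·111.26)²) = √(12711.411574 + 13373.452398) = 161.5081 km
N6: √((0.9831·111.32)² + (-0.1883·111.26)²) = √(11976.827307 + 438.913310) = 111.4259 km
N7: √((-1.4412·111.32)² + (1.2540·111.26)²) = √(25739.191569 + 19465.841562) = 212.6148 km
N8: √((-0.4481·111.32)² + (1.5986·111.26)²) = √(2488.263008 + 31634.263550) = 184.7228 km
N9: √((-0.0902·111.32)² + (-1.4582·111.26)²) = √(100.822966 + 26321.600848) = 162.5498 km
N10: √((-1.4531·111.32)² + (-1.0886·111.26)²) = √(26166.003845 + 14669.481750) = 202.0779 km
N11: √((-0.0192·111.32)² + (-0.1043·111.26)²) = √(4.568239 + 134.662517) = 11.7996 km
N12: √((1.4087·111.32)² + (-1.0812·111.26)²) = √(24591.409654 + 14470.721500) = 197.6414 km
N13: √((0.7133·111.32)² + (-1.1017·111.26)²) = √(6305.083514 + 15024.665436) = 146.0471 km
N14: √((-0.0326·111.32)² + (0.1320·111.26)²) = √(13.169873 + 215.687995) = 15.1280 km
N15: √((-1.2630·111.32)² + (-1.1752·111.26)²) = √(19767.561400 + 17096.282156) = 191.9996 km
Threshold 6.35 km: none within range.

none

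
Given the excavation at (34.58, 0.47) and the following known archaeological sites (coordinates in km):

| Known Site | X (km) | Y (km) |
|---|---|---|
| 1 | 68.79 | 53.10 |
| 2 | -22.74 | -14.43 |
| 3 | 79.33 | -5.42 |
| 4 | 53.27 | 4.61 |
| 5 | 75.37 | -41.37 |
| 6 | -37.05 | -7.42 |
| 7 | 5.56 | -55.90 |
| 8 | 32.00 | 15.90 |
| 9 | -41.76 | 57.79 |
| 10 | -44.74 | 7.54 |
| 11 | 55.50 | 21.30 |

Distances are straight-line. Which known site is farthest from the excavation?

9

Distances from (34.58, 0.47):
1: 62.77 km
2: 59.22 km
3: 45.14 km
4: 19.14 km
5: 58.43 km
6: 72.06 km
7: 63.40 km
8: 15.64 km
9: 95.46 km
10: 79.63 km
11: 29.52 km
Maximum: 9 at 95.46 km.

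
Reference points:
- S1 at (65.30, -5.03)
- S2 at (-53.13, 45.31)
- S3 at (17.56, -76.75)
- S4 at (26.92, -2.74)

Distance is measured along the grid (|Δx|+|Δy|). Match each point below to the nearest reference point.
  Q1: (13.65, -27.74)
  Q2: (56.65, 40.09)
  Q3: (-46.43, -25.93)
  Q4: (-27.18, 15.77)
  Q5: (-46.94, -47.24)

Q1 at (13.65, -27.74):
  S1: |51.65| + |22.71| = 51.65 + 22.71 = 74.36
  S2: |-66.78| + |73.05| = 66.78 + 73.05 = 139.83
  S3: |3.91| + |-49.01| = 3.91 + 49.01 = 52.92
  S4: |13.27| + |25.00| = 13.27 + 25.00 = 38.27
  → nearest: S4 (38.27)
Q2 at (56.65, 40.09):
  S1: |8.65| + |-45.12| = 8.65 + 45.12 = 53.77
  S2: |-109.78| + |5.22| = 109.78 + 5.22 = 115.00
  S3: |-39.09| + |-116.84| = 39.09 + 116.84 = 155.93
  S4: |-29.73| + |-42.83| = 29.73 + 42.83 = 72.56
  → nearest: S1 (53.77)
Q3 at (-46.43, -25.93):
  S1: |111.73| + |20.90| = 111.73 + 20.90 = 132.63
  S2: |-6.70| + |71.24| = 6.70 + 71.24 = 77.94
  S3: |63.99| + |-50.82| = 63.99 + 50.82 = 114.81
  S4: |73.35| + |23.19| = 73.35 + 23.19 = 96.54
  → nearest: S2 (77.94)
Q4 at (-27.18, 15.77):
  S1: |92.48| + |-20.80| = 92.48 + 20.80 = 113.28
  S2: |-25.95| + |29.54| = 25.95 + 29.54 = 55.49
  S3: |44.74| + |-92.52| = 44.74 + 92.52 = 137.26
  S4: |54.10| + |-18.51| = 54.10 + 18.51 = 72.61
  → nearest: S2 (55.49)
Q5 at (-46.94, -47.24):
  S1: |112.24| + |42.21| = 112.24 + 42.21 = 154.45
  S2: |-6.19| + |92.55| = 6.19 + 92.55 = 98.74
  S3: |64.50| + |-29.51| = 64.50 + 29.51 = 94.01
  S4: |73.86| + |44.50| = 73.86 + 44.50 = 118.36
  → nearest: S3 (94.01)

Q1→S4; Q2→S1; Q3→S2; Q4→S2; Q5→S3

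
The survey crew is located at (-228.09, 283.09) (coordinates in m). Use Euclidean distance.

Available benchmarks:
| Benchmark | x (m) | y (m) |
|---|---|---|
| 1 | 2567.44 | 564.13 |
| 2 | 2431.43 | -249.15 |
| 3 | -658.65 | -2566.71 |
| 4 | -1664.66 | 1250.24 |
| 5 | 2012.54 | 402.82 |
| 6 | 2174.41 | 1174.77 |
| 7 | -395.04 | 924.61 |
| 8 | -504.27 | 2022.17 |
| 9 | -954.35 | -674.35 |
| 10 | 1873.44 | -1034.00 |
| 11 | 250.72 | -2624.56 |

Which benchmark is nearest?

7

Distances from (-228.09, 283.09):
1: 2809.62 m
2: 2712.25 m
3: 2882.14 m
4: 1731.79 m
5: 2243.83 m
6: 2562.64 m
7: 662.89 m
8: 1760.87 m
9: 1201.73 m
10: 2480.15 m
11: 2946.81 m
Minimum: 7 at 662.89 m.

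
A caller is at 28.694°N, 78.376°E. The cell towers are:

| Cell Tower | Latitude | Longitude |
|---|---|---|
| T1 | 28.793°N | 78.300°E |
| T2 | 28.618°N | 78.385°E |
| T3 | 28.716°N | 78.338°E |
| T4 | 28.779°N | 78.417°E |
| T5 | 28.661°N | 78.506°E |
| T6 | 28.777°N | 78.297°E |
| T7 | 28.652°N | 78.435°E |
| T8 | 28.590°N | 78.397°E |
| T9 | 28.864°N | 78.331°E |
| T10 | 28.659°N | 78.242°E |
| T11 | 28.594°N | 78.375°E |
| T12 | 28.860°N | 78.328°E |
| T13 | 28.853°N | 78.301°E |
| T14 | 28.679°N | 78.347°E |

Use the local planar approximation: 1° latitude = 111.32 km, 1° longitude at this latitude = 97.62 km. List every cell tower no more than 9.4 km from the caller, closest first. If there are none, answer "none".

T14, T3, T7, T2

Distances from 28.694°N, 78.376°E:
T1: √((0.099·111.32)² + (-0.076·97.62)²) = √(121.45539 + 55.04334) = 13.285 km
T2: √((-0.076·111.32)² + (0.009·97.62)²) = √(71.57701 + 0.77190) = 8.506 km
T3: √((0.022·111.32)² + (-0.038·97.62)²) = √(5.99780 + 13.76084) = 4.445 km
T4: √((0.085·111.32)² + (0.041·97.62)²) = √(89.53323 + 16.01937) = 10.274 km
T5: √((-0.033·111.32)² + (0.130·97.62)²) = √(13.49504 + 161.05133) = 13.212 km
T6: √((0.083·111.32)² + (-0.079·97.62)²) = √(85.36947 + 59.47464) = 12.035 km
T7: √((-0.042·111.32)² + (0.059·97.62)²) = √(21.85974 + 33.17276) = 7.418 km
T8: √((-0.104·111.32)² + (0.021·97.62)²) = √(134.03341 + 4.20258) = 11.757 km
T9: √((0.170·111.32)² + (-0.045·97.62)²) = √(358.13292 + 19.29757) = 19.428 km
T10: √((-0.035·111.32)² + (-0.134·97.62)²) = √(15.18037 + 171.11465) = 13.649 km
T11: √((-0.100·111.32)² + (-0.001·97.62)²) = √(123.92142 + 0.00953) = 11.132 km
T12: √((0.166·111.32)² + (-0.048·97.62)²) = √(341.47788 + 21.95635) = 19.064 km
T13: √((0.159·111.32)² + (-0.075·97.62)²) = √(313.28575 + 53.60436) = 19.154 km
T14: √((-0.015·111.32)² + (-0.029·97.62)²) = √(2.78823 + 8.01445) = 3.287 km
Threshold 9.4 km: T14 (3.287 km), T3 (4.445 km), T7 (7.418 km), T2 (8.506 km) are within range.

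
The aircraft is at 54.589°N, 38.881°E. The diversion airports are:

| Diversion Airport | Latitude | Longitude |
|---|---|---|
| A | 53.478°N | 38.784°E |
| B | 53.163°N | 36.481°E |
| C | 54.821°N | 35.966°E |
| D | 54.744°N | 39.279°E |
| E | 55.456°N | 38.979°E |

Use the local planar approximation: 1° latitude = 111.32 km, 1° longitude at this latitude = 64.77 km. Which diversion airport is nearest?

D

Distances from 54.589°N, 38.881°E:
A: 123.836 km
B: 222.178 km
C: 190.563 km
D: 31.020 km
E: 96.723 km
Minimum: D at 31.020 km.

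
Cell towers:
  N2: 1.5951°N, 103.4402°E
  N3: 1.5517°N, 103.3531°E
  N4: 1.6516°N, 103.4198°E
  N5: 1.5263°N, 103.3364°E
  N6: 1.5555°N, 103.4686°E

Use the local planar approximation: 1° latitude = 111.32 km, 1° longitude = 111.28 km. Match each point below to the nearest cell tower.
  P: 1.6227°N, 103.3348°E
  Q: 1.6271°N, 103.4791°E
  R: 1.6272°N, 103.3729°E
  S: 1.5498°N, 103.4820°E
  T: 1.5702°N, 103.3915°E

P at 1.6227°N, 103.3348°E:
  N2: 12.1247 km
  N3: 8.1619 km
  N4: 9.9909 km
  N5: 10.7327 km
  N6: 16.6629 km
  → nearest: N3 (8.1619 km)
Q at 1.6271°N, 103.4791°E:
  N2: 5.6061 km
  N3: 16.3416 km
  N4: 7.1403 km
  N5: 19.4442 km
  N6: 8.0557 km
  → nearest: N2 (5.6061 km)
R at 1.6272°N, 103.3729°E:
  N2: 8.2980 km
  N3: 8.6887 km
  N4: 5.8835 km
  N5: 11.9440 km
  N6: 13.3086 km
  → nearest: N4 (5.8835 km)
S at 1.5498°N, 103.4820°E:
  N2: 6.8605 km
  N3: 14.3456 km
  N4: 13.2790 km
  N5: 16.4122 km
  N6: 1.6205 km
  → nearest: N6 (1.6205 km)
T at 1.5702°N, 103.3915°E:
  N2: 6.0871 km
  N3: 4.7435 km
  N4: 9.5931 km
  N5: 7.8408 km
  N6: 8.7343 km
  → nearest: N3 (4.7435 km)

P→N3; Q→N2; R→N4; S→N6; T→N3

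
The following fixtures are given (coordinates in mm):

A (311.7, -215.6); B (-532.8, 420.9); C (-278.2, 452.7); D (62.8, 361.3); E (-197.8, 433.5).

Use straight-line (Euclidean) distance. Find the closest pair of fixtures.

Pairwise distances:
A–B: √((-844.5)² + (636.5)²) = √(713180.250 + 405132.250) = 1057.5 mm
A–C: √((-589.9)² + (668.3)²) = √(347982.010 + 446624.890) = 891.4 mm
A–D: √((-248.9)² + (576.9)²) = √(61951.210 + 332813.610) = 628.3 mm
A–E: √((-509.5)² + (649.1)²) = √(259590.250 + 421330.810) = 825.2 mm
B–C: √((254.6)² + (31.8)²) = √(64821.160 + 1011.240) = 256.6 mm
B–D: √((595.6)² + (-59.6)²) = √(354739.360 + 3552.160) = 598.6 mm
B–E: √((335.0)² + (12.6)²) = √(112225.000 + 158.760) = 335.2 mm
C–D: √((341.0)² + (-91.4)²) = √(116281.000 + 8353.960) = 353.0 mm
C–E: √((80.4)² + (-19.2)²) = √(6464.160 + 368.640) = 82.7 mm
D–E: √((-260.6)² + (72.2)²) = √(67912.360 + 5212.840) = 270.4 mm
Closest pair: C–E at 82.7 mm.

C and E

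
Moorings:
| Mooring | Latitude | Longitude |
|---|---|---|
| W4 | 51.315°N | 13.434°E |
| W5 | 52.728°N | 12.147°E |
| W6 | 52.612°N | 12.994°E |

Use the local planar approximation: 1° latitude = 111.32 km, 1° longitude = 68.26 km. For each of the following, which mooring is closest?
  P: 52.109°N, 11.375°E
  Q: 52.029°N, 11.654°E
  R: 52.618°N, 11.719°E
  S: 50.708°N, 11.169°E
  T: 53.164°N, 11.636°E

P at 52.109°N, 11.375°E:
  W4: √((-0.794·111.32)² + (2.059·68.26)²) = √(7812.45269 + 19753.55478) = 166.030 km
  W5: √((0.619·111.32)² + (0.772·68.26)²) = √(4748.18567 + 2776.94430) = 86.748 km
  W6: √((0.503·111.32)² + (1.619·68.26)²) = √(3135.32356 + 12213.10991) = 123.889 km
  → nearest: W5 (86.748 km)
Q at 52.029°N, 11.654°E:
  W4: √((-0.714·111.32)² + (1.780·68.26)²) = √(6317.46463 + 14762.93041) = 145.191 km
  W5: √((0.699·111.32)² + (0.493·68.26)²) = √(6054.81317 + 1132.46922) = 84.778 km
  W6: √((0.583·111.32)² + (1.340·68.26)²) = √(4211.95289 + 8366.46820) = 112.154 km
  → nearest: W5 (84.778 km)
R at 52.618°N, 11.719°E:
  W4: √((-1.303·111.32)² + (1.715·68.26)²) = √(21039.49090 + 13704.42494) = 186.397 km
  W5: √((0.110·111.32)² + (0.428·68.26)²) = √(149.94492 + 853.53259) = 31.678 km
  W6: √((-0.006·111.32)² + (1.275·68.26)²) = √(0.44612 + 7574.48199) = 87.034 km
  → nearest: W5 (31.678 km)
S at 50.708°N, 11.169°E:
  W4: √((0.607·111.32)² + (2.265·68.26)²) = √(4565.87248 + 23903.91196) = 168.730 km
  W5: √((2.020·111.32)² + (0.978·68.26)²) = √(50564.89785 + 4456.66795) = 234.567 km
  W6: √((1.904·111.32)² + (1.825·68.26)²) = √(44924.19290 + 15518.80605) = 245.852 km
  → nearest: W4 (168.730 km)
T at 53.164°N, 11.636°E:
  W4: √((-1.849·111.32)² + (1.798·68.26)²) = √(42366.26883 + 15063.01618) = 239.644 km
  W5: √((-0.436·111.32)² + (0.511·68.26)²) = √(2355.69670 + 1216.67439) = 59.769 km
  W6: √((-0.552·111.32)² + (1.358·68.26)²) = √(3775.93536 + 8592.74864) = 111.215 km
  → nearest: W5 (59.769 km)

P→W5; Q→W5; R→W5; S→W4; T→W5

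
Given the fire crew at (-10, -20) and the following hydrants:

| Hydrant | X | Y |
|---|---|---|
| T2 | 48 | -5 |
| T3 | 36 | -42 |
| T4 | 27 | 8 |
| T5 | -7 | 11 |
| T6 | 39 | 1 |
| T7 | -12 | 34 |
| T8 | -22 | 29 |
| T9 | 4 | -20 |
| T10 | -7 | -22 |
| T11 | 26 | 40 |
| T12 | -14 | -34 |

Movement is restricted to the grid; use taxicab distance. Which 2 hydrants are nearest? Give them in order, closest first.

T10, T9

Distances from (-10, -20):
T2: |58| + |15| = 58 + 15 = 73
T3: |46| + |-22| = 46 + 22 = 68
T4: |37| + |28| = 37 + 28 = 65
T5: |3| + |31| = 3 + 31 = 34
T6: |49| + |21| = 49 + 21 = 70
T7: |-2| + |54| = 2 + 54 = 56
T8: |-12| + |49| = 12 + 49 = 61
T9: |14| + |0| = 14 + 0 = 14
T10: |3| + |-2| = 3 + 2 = 5
T11: |36| + |60| = 36 + 60 = 96
T12: |-4| + |-14| = 4 + 14 = 18
Sorted: T10 (5) < T9 (14) < T12 (18) < T5 (34) < …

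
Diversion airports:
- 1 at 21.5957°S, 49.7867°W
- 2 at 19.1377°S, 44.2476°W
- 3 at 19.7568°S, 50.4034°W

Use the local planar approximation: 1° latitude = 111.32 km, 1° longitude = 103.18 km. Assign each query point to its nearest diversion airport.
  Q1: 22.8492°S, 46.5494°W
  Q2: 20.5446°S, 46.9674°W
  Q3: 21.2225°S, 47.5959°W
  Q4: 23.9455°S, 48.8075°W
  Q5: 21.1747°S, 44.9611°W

Q1→1; Q2→1; Q3→1; Q4→1; Q5→2

Q1 at 22.8492°S, 46.5494°W:
  1: 361.9997 km
  2: 476.5614 km
  3: 525.9614 km
  → nearest: 1 (361.9997 km)
Q2 at 20.5446°S, 46.9674°W:
  1: 313.5460 km
  2: 321.3740 km
  3: 365.2122 km
  → nearest: 1 (313.5460 km)
Q3 at 21.2225°S, 47.5959°W:
  1: 229.8327 km
  2: 416.1921 km
  3: 332.4681 km
  → nearest: 1 (229.8327 km)
Q4 at 23.9455°S, 48.8075°W:
  1: 280.4136 km
  2: 712.6043 km
  3: 494.5071 km
  → nearest: 1 (280.4136 km)
Q5 at 21.1747°S, 44.9611°W:
  1: 500.1062 km
  2: 238.4100 km
  3: 583.2983 km
  → nearest: 2 (238.4100 km)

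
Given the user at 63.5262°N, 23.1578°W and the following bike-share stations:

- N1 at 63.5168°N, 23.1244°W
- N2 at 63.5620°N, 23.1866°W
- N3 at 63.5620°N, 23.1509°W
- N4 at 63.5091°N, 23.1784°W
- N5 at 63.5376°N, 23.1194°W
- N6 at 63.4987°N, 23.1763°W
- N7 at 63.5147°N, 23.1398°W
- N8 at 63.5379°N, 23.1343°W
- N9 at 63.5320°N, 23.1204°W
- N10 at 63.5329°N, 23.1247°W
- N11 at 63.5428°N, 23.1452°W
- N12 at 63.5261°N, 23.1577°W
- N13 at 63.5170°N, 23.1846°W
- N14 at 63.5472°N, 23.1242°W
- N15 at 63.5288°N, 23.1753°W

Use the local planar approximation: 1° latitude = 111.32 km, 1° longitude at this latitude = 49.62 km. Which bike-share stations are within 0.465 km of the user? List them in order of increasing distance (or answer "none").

Distances from 63.5262°N, 23.1578°W:
N1: 1.9600 km
N2: 4.2337 km
N3: 3.9999 km
N4: 2.1607 km
N5: 2.2893 km
N6: 3.1960 km
N7: 1.5610 km
N8: 1.7482 km
N9: 1.9649 km
N10: 1.8038 km
N11: 1.9508 km
N12: 0.0122 km
N13: 1.6785 km
N14: 2.8713 km
N15: 0.9153 km
Threshold 0.465 km: N12 (0.0122 km) is within range.

N12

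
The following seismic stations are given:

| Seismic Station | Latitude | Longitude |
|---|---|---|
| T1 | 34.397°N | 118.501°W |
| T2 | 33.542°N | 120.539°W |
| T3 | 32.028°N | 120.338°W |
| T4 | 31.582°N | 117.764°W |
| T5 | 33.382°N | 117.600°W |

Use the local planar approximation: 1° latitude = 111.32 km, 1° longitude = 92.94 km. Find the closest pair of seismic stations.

T1 and T5

Pairwise distances:
T1–T2: √((-0.855·111.32)² + (-2.038·92.94)²) = √(9058.96590 + 35876.79967) = 211.981 km
T1–T3: √((-2.369·111.32)² + (-1.837·92.94)²) = √(69546.69828 + 29148.99924) = 314.159 km
T1–T4: √((-2.815·111.32)² + (0.737·92.94)²) = √(98198.12461 + 4691.80887) = 320.765 km
T1–T5: √((-1.015·111.32)² + (0.901·92.94)²) = √(12766.69490 + 7012.21007) = 140.637 km
T2–T3: √((-1.514·111.32)² + (0.201·92.94)²) = √(28405.21924 + 348.97752) = 169.571 km
T2–T4: √((-1.960·111.32)² + (2.775·92.94)²) = √(47605.65424 + 66516.79437) = 337.820 km
T2–T5: √((-0.160·111.32)² + (2.939·92.94)²) = √(317.23885 + 74611.28306) = 273.731 km
T3–T4: √((-0.446·111.32)² + (2.574·92.94)²) = √(2464.99540 + 57229.82546) = 244.325 km
T3–T5: √((1.354·111.32)² + (2.738·92.94)²) = √(22718.71294 + 64754.83840) = 295.759 km
T4–T5: √((1.800·111.32)² + (0.164·92.94)²) = √(40150.54138 + 232.32344) = 200.955 km
Closest pair: T1–T5 at 140.637 km.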